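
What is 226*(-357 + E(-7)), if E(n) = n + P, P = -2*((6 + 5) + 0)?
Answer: -87236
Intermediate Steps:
P = -22 (P = -2*(11 + 0) = -2*11 = -22)
E(n) = -22 + n (E(n) = n - 22 = -22 + n)
226*(-357 + E(-7)) = 226*(-357 + (-22 - 7)) = 226*(-357 - 29) = 226*(-386) = -87236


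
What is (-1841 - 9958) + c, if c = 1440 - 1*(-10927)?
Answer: 568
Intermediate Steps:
c = 12367 (c = 1440 + 10927 = 12367)
(-1841 - 9958) + c = (-1841 - 9958) + 12367 = -11799 + 12367 = 568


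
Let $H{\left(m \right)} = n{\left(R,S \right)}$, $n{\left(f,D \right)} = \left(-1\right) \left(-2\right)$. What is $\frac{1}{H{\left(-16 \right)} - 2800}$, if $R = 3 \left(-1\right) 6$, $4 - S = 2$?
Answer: $- \frac{1}{2798} \approx -0.0003574$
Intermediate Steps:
$S = 2$ ($S = 4 - 2 = 2$)
$R = -18$ ($R = \left(-3\right) 6 = -18$)
$n{\left(f,D \right)} = 2$
$H{\left(m \right)} = 2$
$\frac{1}{H{\left(-16 \right)} - 2800} = \frac{1}{2 - 2800} = \frac{1}{-2798} = - \frac{1}{2798}$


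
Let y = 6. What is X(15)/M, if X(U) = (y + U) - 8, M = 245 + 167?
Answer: 13/412 ≈ 0.031553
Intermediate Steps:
M = 412
X(U) = -2 + U (X(U) = (6 + U) - 8 = -2 + U)
X(15)/M = (-2 + 15)/412 = 13*(1/412) = 13/412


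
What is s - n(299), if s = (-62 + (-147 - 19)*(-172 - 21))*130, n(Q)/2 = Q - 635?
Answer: 4157552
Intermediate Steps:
n(Q) = -1270 + 2*Q (n(Q) = 2*(Q - 635) = 2*(-635 + Q) = -1270 + 2*Q)
s = 4156880 (s = (-62 - 166*(-193))*130 = (-62 + 32038)*130 = 31976*130 = 4156880)
s - n(299) = 4156880 - (-1270 + 2*299) = 4156880 - (-1270 + 598) = 4156880 - 1*(-672) = 4156880 + 672 = 4157552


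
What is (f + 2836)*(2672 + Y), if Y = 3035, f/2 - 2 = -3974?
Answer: -29151356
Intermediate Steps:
f = -7944 (f = 4 + 2*(-3974) = 4 - 7948 = -7944)
(f + 2836)*(2672 + Y) = (-7944 + 2836)*(2672 + 3035) = -5108*5707 = -29151356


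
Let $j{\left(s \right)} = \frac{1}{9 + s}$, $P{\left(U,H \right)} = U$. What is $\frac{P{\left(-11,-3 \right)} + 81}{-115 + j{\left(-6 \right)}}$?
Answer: $- \frac{105}{172} \approx -0.61047$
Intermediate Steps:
$\frac{P{\left(-11,-3 \right)} + 81}{-115 + j{\left(-6 \right)}} = \frac{-11 + 81}{-115 + \frac{1}{9 - 6}} = \frac{70}{-115 + \frac{1}{3}} = \frac{70}{- \frac{344}{3}} = 70 \left(- \frac{3}{344}\right) = - \frac{105}{172}$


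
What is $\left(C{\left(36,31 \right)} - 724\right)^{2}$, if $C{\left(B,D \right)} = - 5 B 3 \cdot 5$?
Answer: $11723776$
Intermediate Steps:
$C{\left(B,D \right)} = - 75 B$ ($C{\left(B,D \right)} = - 15 B 5 = - 75 B$)
$\left(C{\left(36,31 \right)} - 724\right)^{2} = \left(\left(-75\right) 36 - 724\right)^{2} = \left(-2700 - 724\right)^{2} = \left(-3424\right)^{2} = 11723776$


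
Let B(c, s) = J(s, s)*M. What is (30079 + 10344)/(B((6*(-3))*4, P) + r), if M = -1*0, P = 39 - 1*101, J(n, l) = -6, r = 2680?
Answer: 40423/2680 ≈ 15.083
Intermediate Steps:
P = -62 (P = 39 - 101 = -62)
M = 0
B(c, s) = 0 (B(c, s) = -6*0 = 0)
(30079 + 10344)/(B((6*(-3))*4, P) + r) = (30079 + 10344)/(0 + 2680) = 40423/2680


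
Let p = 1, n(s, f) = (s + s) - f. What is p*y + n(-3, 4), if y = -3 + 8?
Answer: -5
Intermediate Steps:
n(s, f) = -f + 2*s (n(s, f) = 2*s - f = -f + 2*s)
y = 5
p*y + n(-3, 4) = 1*5 + (-1*4 + 2*(-3)) = 5 + (-4 - 6) = 5 - 10 = -5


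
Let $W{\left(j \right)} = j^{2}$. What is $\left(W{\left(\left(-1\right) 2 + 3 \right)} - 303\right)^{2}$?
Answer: $91204$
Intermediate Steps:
$\left(W{\left(\left(-1\right) 2 + 3 \right)} - 303\right)^{2} = \left(\left(\left(-1\right) 2 + 3\right)^{2} - 303\right)^{2} = \left(\left(-2 + 3\right)^{2} - 303\right)^{2} = \left(1^{2} - 303\right)^{2} = \left(1 - 303\right)^{2} = \left(-302\right)^{2} = 91204$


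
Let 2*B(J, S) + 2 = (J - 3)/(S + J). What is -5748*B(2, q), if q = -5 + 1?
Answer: 4311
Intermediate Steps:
q = -4
B(J, S) = -1 + (-3 + J)/(2*(J + S)) (B(J, S) = -1 + ((J - 3)/(S + J))/2 = -1 + ((-3 + J)/(J + S))/2 = -1 + (-3 + J)/(2*(J + S)))
-5748*B(2, q) = -5748*(-3/2 - 1*(-4) - 1/2*2)/(2 - 4) = -5748*(-3/2 + 4 - 1)/(-2) = -(-2874)*3/2 = -5748*(-3/4) = 4311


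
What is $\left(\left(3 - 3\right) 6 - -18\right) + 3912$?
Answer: $3930$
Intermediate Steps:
$\left(\left(3 - 3\right) 6 - -18\right) + 3912 = \left(0 \cdot 6 + 18\right) + 3912 = \left(0 + 18\right) + 3912 = 18 + 3912 = 3930$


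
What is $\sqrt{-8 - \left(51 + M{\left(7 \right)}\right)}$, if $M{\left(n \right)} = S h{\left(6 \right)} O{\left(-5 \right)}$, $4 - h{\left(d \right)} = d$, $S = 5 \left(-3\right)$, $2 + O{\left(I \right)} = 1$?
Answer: $i \sqrt{29} \approx 5.3852 i$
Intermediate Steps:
$O{\left(I \right)} = -1$ ($O{\left(I \right)} = -2 + 1 = -1$)
$S = -15$
$h{\left(d \right)} = 4 - d$
$M{\left(n \right)} = -30$ ($M{\left(n \right)} = - 15 \left(4 - 6\right) \left(-1\right) = \left(-15\right) \left(-2\right) \left(-1\right) = 30 \left(-1\right) = -30$)
$\sqrt{-8 - \left(51 + M{\left(7 \right)}\right)} = \sqrt{-8 - 21} = \sqrt{-29} = i \sqrt{29}$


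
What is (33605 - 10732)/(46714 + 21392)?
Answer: 22873/68106 ≈ 0.33584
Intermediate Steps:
(33605 - 10732)/(46714 + 21392) = 22873/68106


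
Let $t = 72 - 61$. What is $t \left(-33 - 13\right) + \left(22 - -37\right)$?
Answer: $-447$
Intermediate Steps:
$t = 11$
$t \left(-33 - 13\right) + \left(22 - -37\right) = 11 \left(-33 - 13\right) + \left(22 - -37\right) = 11 \left(-33 - 13\right) + \left(22 + 37\right) = 11 \left(-46\right) + 59 = -506 + 59 = -447$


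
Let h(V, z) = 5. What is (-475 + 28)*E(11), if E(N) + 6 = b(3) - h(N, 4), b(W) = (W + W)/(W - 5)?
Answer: 6258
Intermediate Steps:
b(W) = 2*W/(-5 + W) (b(W) = (2*W)/(-5 + W) = 2*W/(-5 + W))
E(N) = -14 (E(N) = -6 + (2*3/(-5 + 3) - 1*5) = -6 + (2*3/(-2) - 5) = -6 + (2*3*(-½) - 5) = -6 + (-3 - 5) = -6 - 8 = -14)
(-475 + 28)*E(11) = (-475 + 28)*(-14) = -447*(-14) = 6258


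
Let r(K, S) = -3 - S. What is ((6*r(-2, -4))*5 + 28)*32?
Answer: 1856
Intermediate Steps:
((6*r(-2, -4))*5 + 28)*32 = ((6*(-3 - 1*(-4)))*5 + 28)*32 = ((6*(-3 + 4))*5 + 28)*32 = ((6*1)*5 + 28)*32 = (6*5 + 28)*32 = (30 + 28)*32 = 58*32 = 1856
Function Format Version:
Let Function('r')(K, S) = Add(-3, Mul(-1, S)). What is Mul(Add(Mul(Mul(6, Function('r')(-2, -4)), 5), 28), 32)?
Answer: 1856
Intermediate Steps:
Mul(Add(Mul(Mul(6, Function('r')(-2, -4)), 5), 28), 32) = Mul(Add(Mul(Mul(6, Add(-3, Mul(-1, -4))), 5), 28), 32) = Mul(Add(Mul(Mul(6, Add(-3, 4)), 5), 28), 32) = Mul(Add(Mul(Mul(6, 1), 5), 28), 32) = Mul(Add(Mul(6, 5), 28), 32) = Mul(Add(30, 28), 32) = Mul(58, 32) = 1856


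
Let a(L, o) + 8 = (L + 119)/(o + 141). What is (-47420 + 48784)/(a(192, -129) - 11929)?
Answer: -16368/142933 ≈ -0.11452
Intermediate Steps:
a(L, o) = -8 + (119 + L)/(141 + o) (a(L, o) = -8 + (L + 119)/(o + 141) = -8 + (119 + L)/(141 + o))
(-47420 + 48784)/(a(192, -129) - 11929) = (-47420 + 48784)/((-1009 + 192 - 8*(-129))/(141 - 129) - 11929) = 1364/((-1009 + 192 + 1032)/12 - 11929) = 1364/((1/12)*215 - 11929) = 1364/(215/12 - 11929) = 1364/(-142933/12) = 1364*(-12/142933) = -16368/142933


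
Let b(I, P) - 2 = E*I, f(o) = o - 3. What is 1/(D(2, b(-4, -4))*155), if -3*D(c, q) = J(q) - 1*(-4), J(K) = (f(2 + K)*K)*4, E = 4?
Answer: -3/130820 ≈ -2.2932e-5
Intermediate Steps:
f(o) = -3 + o
J(K) = 4*K*(-1 + K) (J(K) = ((-3 + (2 + K))*K)*4 = ((-1 + K)*K)*4 = (K*(-1 + K))*4 = 4*K*(-1 + K))
b(I, P) = 2 + 4*I
D(c, q) = -4/3 - 4*q*(-1 + q)/3 (D(c, q) = -(4*q*(-1 + q) - 1*(-4))/3 = -(4*q*(-1 + q) + 4)/3 = -(4 + 4*q*(-1 + q))/3 = -4/3 - 4*q*(-1 + q)/3)
1/(D(2, b(-4, -4))*155) = 1/((-4/3 - 4*(2 + 4*(-4))*(-1 + (2 + 4*(-4)))/3)*155) = 1/((-4/3 - 4*(2 - 16)*(-1 + (2 - 16))/3)*155) = 1/((-4/3 - 4/3*(-14)*(-1 - 14))*155) = 1/((-4/3 - 4/3*(-14)*(-15))*155) = 1/((-4/3 - 280)*155) = 1/(-844/3*155) = 1/(-130820/3) = -3/130820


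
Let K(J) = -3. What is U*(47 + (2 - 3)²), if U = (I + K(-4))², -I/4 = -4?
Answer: 8112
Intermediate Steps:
I = 16 (I = -4*(-4) = 16)
U = 169 (U = (16 - 3)² = 13² = 169)
U*(47 + (2 - 3)²) = 169*(47 + (2 - 3)²) = 169*(47 + (-1)²) = 169*(47 + 1) = 169*48 = 8112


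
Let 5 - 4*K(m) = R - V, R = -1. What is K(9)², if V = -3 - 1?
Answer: ¼ ≈ 0.25000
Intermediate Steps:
V = -4
K(m) = ½ (K(m) = 5/4 - (-1 - 1*(-4))/4 = 5/4 - (-1 + 4)/4 = 5/4 - ¼*3 = 5/4 - ¾ = ½)
K(9)² = (½)² = ¼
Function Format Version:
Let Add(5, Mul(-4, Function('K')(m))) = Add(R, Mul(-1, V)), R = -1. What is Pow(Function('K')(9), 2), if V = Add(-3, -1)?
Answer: Rational(1, 4) ≈ 0.25000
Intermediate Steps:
V = -4
Function('K')(m) = Rational(1, 2) (Function('K')(m) = Add(Rational(5, 4), Mul(Rational(-1, 4), Add(-1, Mul(-1, -4)))) = Add(Rational(5, 4), Mul(Rational(-1, 4), Add(-1, 4))) = Add(Rational(5, 4), Mul(Rational(-1, 4), 3)) = Add(Rational(5, 4), Rational(-3, 4)) = Rational(1, 2))
Pow(Function('K')(9), 2) = Pow(Rational(1, 2), 2) = Rational(1, 4)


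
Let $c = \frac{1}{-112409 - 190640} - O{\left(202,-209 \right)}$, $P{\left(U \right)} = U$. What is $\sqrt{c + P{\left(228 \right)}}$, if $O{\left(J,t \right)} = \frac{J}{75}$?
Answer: $\frac{\sqrt{4655670807166269}}{4545735} \approx 15.01$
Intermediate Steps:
$O{\left(J,t \right)} = \frac{J}{75}$ ($O{\left(J,t \right)} = J \frac{1}{75} = \frac{J}{75}$)
$c = - \frac{61215973}{22728675}$ ($c = \frac{1}{-112409 - 190640} - \frac{1}{75} \cdot 202 = \frac{1}{-303049} - \frac{202}{75} = - \frac{1}{303049} - \frac{202}{75} = - \frac{61215973}{22728675} \approx -2.6933$)
$\sqrt{c + P{\left(228 \right)}} = \sqrt{- \frac{61215973}{22728675} + 228} = \sqrt{\frac{5120921927}{22728675}} = \frac{\sqrt{4655670807166269}}{4545735}$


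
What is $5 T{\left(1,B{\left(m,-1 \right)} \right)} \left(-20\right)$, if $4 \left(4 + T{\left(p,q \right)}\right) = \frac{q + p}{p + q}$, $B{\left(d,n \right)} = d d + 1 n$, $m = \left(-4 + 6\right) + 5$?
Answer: $375$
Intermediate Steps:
$m = 7$ ($m = 2 + 5 = 7$)
$B{\left(d,n \right)} = n + d^{2}$ ($B{\left(d,n \right)} = d^{2} + n = n + d^{2}$)
$T{\left(p,q \right)} = - \frac{15}{4}$ ($T{\left(p,q \right)} = -4 + \frac{\left(q + p\right) \frac{1}{p + q}}{4} = -4 + \frac{\left(p + q\right) \frac{1}{p + q}}{4} = -4 + \frac{1}{4} \cdot 1 = -4 + \frac{1}{4} = - \frac{15}{4}$)
$5 T{\left(1,B{\left(m,-1 \right)} \right)} \left(-20\right) = 5 \left(- \frac{15}{4}\right) \left(-20\right) = \left(- \frac{75}{4}\right) \left(-20\right) = 375$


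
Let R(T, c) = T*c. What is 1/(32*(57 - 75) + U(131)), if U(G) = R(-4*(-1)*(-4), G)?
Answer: -1/2672 ≈ -0.00037425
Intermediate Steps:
U(G) = -16*G (U(G) = (-4*(-1)*(-4))*G = (4*(-4))*G = -16*G)
1/(32*(57 - 75) + U(131)) = 1/(32*(57 - 75) - 16*131) = 1/(32*(-18) - 2096) = 1/(-576 - 2096) = 1/(-2672) = -1/2672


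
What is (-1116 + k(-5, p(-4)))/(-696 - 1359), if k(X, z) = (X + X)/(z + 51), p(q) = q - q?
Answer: 56926/104805 ≈ 0.54316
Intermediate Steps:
p(q) = 0
k(X, z) = 2*X/(51 + z) (k(X, z) = (2*X)/(51 + z) = 2*X/(51 + z))
(-1116 + k(-5, p(-4)))/(-696 - 1359) = (-1116 + 2*(-5)/(51 + 0))/(-696 - 1359) = (-1116 + 2*(-5)/51)/(-2055) = (-1116 + 2*(-5)*(1/51))*(-1/2055) = (-1116 - 10/51)*(-1/2055) = -56926/51*(-1/2055) = 56926/104805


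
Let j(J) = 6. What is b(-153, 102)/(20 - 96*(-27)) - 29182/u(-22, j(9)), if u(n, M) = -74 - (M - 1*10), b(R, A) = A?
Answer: 19057631/45710 ≈ 416.92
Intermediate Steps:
u(n, M) = -64 - M (u(n, M) = -74 - (M - 10) = -74 - (-10 + M) = -74 + (10 - M) = -64 - M)
b(-153, 102)/(20 - 96*(-27)) - 29182/u(-22, j(9)) = 102/(20 - 96*(-27)) - 29182/(-64 - 1*6) = 102/(20 + 2592) - 29182/(-64 - 6) = 102/2612 - 29182/(-70) = 102*(1/2612) - 29182*(-1/70) = 51/1306 + 14591/35 = 19057631/45710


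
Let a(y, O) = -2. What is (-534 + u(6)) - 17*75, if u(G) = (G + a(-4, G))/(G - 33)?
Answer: -48847/27 ≈ -1809.1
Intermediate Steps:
u(G) = (-2 + G)/(-33 + G) (u(G) = (G - 2)/(G - 33) = (-2 + G)/(-33 + G))
(-534 + u(6)) - 17*75 = (-534 + (-2 + 6)/(-33 + 6)) - 17*75 = (-534 + 4/(-27)) - 1275 = (-534 - 1/27*4) - 1275 = (-534 - 4/27) - 1275 = -14422/27 - 1275 = -48847/27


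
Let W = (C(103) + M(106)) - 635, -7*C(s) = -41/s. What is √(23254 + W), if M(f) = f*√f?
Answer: √(11758313140 + 55103146*√106)/721 ≈ 153.98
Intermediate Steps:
C(s) = 41/(7*s) (C(s) = -(-41)/(7*s) = 41/(7*s))
M(f) = f^(3/2)
W = -457794/721 + 106*√106 (W = ((41/7)/103 + 106^(3/2)) - 635 = ((41/7)*(1/103) + 106*√106) - 635 = (41/721 + 106*√106) - 635 = -457794/721 + 106*√106 ≈ 456.39)
√(23254 + W) = √(23254 + (-457794/721 + 106*√106)) = √(16308340/721 + 106*√106)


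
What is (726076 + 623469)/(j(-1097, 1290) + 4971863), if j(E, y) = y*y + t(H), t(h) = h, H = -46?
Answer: 1349545/6635917 ≈ 0.20337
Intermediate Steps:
j(E, y) = -46 + y**2 (j(E, y) = y*y - 46 = y**2 - 46 = -46 + y**2)
(726076 + 623469)/(j(-1097, 1290) + 4971863) = (726076 + 623469)/((-46 + 1290**2) + 4971863) = 1349545/((-46 + 1664100) + 4971863) = 1349545/(1664054 + 4971863) = 1349545/6635917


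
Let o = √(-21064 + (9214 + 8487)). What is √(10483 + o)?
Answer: √(10483 + I*√3363) ≈ 102.39 + 0.2832*I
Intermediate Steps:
o = I*√3363 (o = √(-21064 + 17701) = √(-3363) = I*√3363 ≈ 57.991*I)
√(10483 + o) = √(10483 + I*√3363)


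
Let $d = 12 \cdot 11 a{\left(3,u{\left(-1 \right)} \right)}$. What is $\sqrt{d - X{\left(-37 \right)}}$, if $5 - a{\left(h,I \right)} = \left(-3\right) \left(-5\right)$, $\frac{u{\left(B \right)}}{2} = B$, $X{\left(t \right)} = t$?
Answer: $i \sqrt{1283} \approx 35.819 i$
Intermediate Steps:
$u{\left(B \right)} = 2 B$
$a{\left(h,I \right)} = -10$ ($a{\left(h,I \right)} = 5 - \left(-3\right) \left(-5\right) = 5 - 15 = -10$)
$d = -1320$ ($d = 12 \cdot 11 \left(-10\right) = 132 \left(-10\right) = -1320$)
$\sqrt{d - X{\left(-37 \right)}} = \sqrt{-1320 - -37} = \sqrt{-1320 + 37} = \sqrt{-1283} = i \sqrt{1283}$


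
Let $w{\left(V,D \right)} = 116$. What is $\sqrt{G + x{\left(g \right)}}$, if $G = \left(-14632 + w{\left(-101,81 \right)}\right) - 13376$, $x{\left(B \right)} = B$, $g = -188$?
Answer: $12 i \sqrt{195} \approx 167.57 i$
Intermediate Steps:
$G = -27892$ ($G = \left(-14632 + 116\right) - 13376 = -14516 - 13376 = -27892$)
$\sqrt{G + x{\left(g \right)}} = \sqrt{-27892 - 188} = \sqrt{-28080} = 12 i \sqrt{195}$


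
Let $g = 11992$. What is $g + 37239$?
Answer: $49231$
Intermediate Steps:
$g + 37239 = 11992 + 37239 = 49231$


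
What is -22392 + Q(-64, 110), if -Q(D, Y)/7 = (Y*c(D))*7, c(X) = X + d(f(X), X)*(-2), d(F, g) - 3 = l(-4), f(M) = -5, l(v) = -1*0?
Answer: 354908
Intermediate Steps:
l(v) = 0
d(F, g) = 3 (d(F, g) = 3 + 0 = 3)
c(X) = -6 + X (c(X) = X + 3*(-2) = X - 6 = -6 + X)
Q(D, Y) = -49*Y*(-6 + D) (Q(D, Y) = -7*Y*(-6 + D)*7 = -49*Y*(-6 + D))
-22392 + Q(-64, 110) = -22392 + 49*110*(6 - 1*(-64)) = -22392 + 49*110*(6 + 64) = -22392 + 49*110*70 = -22392 + 377300 = 354908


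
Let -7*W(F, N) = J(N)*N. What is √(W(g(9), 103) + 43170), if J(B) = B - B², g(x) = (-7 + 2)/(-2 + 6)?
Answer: 6*√269171/7 ≈ 444.70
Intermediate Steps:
g(x) = -5/4
W(F, N) = -N²*(1 - N)/7 (W(F, N) = -N*(1 - N)*N/7 = -N²*(1 - N)/7)
√(W(g(9), 103) + 43170) = √((⅐)*103²*(-1 + 103) + 43170) = √((⅐)*10609*102 + 43170) = √(1082118/7 + 43170) = √(1384308/7) = 6*√269171/7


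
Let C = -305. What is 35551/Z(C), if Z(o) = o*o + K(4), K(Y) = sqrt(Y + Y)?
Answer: 3307131775/8653650617 - 71102*sqrt(2)/8653650617 ≈ 0.38215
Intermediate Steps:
K(Y) = sqrt(2)*sqrt(Y) (K(Y) = sqrt(2*Y) = sqrt(2)*sqrt(Y))
Z(o) = o**2 + 2*sqrt(2) (Z(o) = o*o + sqrt(2)*sqrt(4) = o**2 + sqrt(2)*2 = o**2 + 2*sqrt(2))
35551/Z(C) = 35551/((-305)**2 + 2*sqrt(2)) = 35551/(93025 + 2*sqrt(2))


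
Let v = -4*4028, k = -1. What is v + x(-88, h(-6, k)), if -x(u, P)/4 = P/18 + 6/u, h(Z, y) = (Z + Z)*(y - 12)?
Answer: -532831/33 ≈ -16146.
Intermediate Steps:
h(Z, y) = 2*Z*(-12 + y) (h(Z, y) = (2*Z)*(-12 + y) = 2*Z*(-12 + y))
x(u, P) = -24/u - 2*P/9 (x(u, P) = -4*(P/18 + 6/u) = -4*(6/u + P/18) = -24/u - 2*P/9)
v = -16112
v + x(-88, h(-6, k)) = -16112 + (-24/(-88) - 4*(-6)*(-12 - 1)/9) = -16112 + (-24*(-1/88) - 4*(-6)*(-13)/9) = -16112 + (3/11 - 2/9*156) = -16112 + (3/11 - 104/3) = -16112 - 1135/33 = -532831/33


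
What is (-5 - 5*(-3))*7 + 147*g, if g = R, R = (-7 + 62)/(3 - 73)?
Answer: -91/2 ≈ -45.500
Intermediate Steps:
R = -11/14 (R = 55/(-70) = 55*(-1/70) = -11/14 ≈ -0.78571)
g = -11/14 ≈ -0.78571
(-5 - 5*(-3))*7 + 147*g = (-5 - 5*(-3))*7 + 147*(-11/14) = (-5 + 15)*7 - 231/2 = 10*7 - 231/2 = 70 - 231/2 = -91/2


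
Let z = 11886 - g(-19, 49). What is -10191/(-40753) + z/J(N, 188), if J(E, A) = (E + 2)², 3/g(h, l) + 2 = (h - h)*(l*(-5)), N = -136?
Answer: 1334881767/1463521736 ≈ 0.91210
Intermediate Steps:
g(h, l) = -3/2 (g(h, l) = 3/(-2 + (h - h)*(l*(-5))) = 3/(-2 + 0*(-5*l)) = 3/(-2 + 0) = 3/(-2) = 3*(-½) = -3/2)
J(E, A) = (2 + E)²
z = 23775/2 (z = 11886 - 1*(-3/2) = 11886 + 3/2 = 23775/2 ≈ 11888.)
-10191/(-40753) + z/J(N, 188) = -10191/(-40753) + 23775/(2*((2 - 136)²)) = -10191*(-1/40753) + 23775/(2*((-134)²)) = 10191/40753 + (23775/2)/17956 = 10191/40753 + (23775/2)*(1/17956) = 10191/40753 + 23775/35912 = 1334881767/1463521736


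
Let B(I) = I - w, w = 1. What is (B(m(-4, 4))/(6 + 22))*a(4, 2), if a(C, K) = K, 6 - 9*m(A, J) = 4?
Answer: -1/18 ≈ -0.055556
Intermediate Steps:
m(A, J) = 2/9 (m(A, J) = 2/3 - 1/9*4 = 2/3 - 4/9 = 2/9)
B(I) = -1 + I (B(I) = I - 1*1 = I - 1 = -1 + I)
(B(m(-4, 4))/(6 + 22))*a(4, 2) = ((-1 + 2/9)/(6 + 22))*2 = -7/9/28*2 = -7/9*1/28*2 = -1/36*2 = -1/18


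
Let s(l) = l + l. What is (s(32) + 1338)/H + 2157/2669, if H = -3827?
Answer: 4512901/10214263 ≈ 0.44182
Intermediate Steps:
s(l) = 2*l
(s(32) + 1338)/H + 2157/2669 = (2*32 + 1338)/(-3827) + 2157/2669 = (64 + 1338)*(-1/3827) + 2157*(1/2669) = 1402*(-1/3827) + 2157/2669 = -1402/3827 + 2157/2669 = 4512901/10214263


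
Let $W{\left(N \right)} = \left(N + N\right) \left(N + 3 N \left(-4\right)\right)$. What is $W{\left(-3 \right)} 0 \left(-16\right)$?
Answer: $0$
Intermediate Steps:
$W{\left(N \right)} = - 22 N^{2}$ ($W{\left(N \right)} = 2 N \left(N - 12 N\right) = 2 N \left(- 11 N\right) = - 22 N^{2}$)
$W{\left(-3 \right)} 0 \left(-16\right) = - 22 \left(-3\right)^{2} \cdot 0 \left(-16\right) = \left(-22\right) 9 \cdot 0 = \left(-198\right) 0 = 0$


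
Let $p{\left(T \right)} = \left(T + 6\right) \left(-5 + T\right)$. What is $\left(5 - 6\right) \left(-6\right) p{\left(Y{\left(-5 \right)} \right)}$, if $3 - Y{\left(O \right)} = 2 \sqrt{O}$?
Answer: $-228 - 84 i \sqrt{5} \approx -228.0 - 187.83 i$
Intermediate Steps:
$Y{\left(O \right)} = 3 - 2 \sqrt{O}$
$p{\left(T \right)} = \left(-5 + T\right) \left(6 + T\right)$ ($p{\left(T \right)} = \left(6 + T\right) \left(-5 + T\right) = \left(-5 + T\right) \left(6 + T\right)$)
$\left(5 - 6\right) \left(-6\right) p{\left(Y{\left(-5 \right)} \right)} = \left(5 - 6\right) \left(-6\right) \left(-30 + \left(3 - 2 \sqrt{-5}\right) + \left(3 - 2 \sqrt{-5}\right)^{2}\right) = \left(-1\right) \left(-6\right) \left(-30 + \left(3 - 2 i \sqrt{5}\right) + \left(3 - 2 i \sqrt{5}\right)^{2}\right) = 6 \left(-30 + \left(3 - 2 i \sqrt{5}\right) + \left(3 - 2 i \sqrt{5}\right)^{2}\right) = 6 \left(-27 + \left(3 - 2 i \sqrt{5}\right)^{2} - 2 i \sqrt{5}\right) = -162 + 6 \left(3 - 2 i \sqrt{5}\right)^{2} - 12 i \sqrt{5}$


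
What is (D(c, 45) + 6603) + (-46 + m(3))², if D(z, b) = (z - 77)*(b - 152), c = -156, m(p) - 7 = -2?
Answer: 33215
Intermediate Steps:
m(p) = 5 (m(p) = 7 - 2 = 5)
D(z, b) = (-152 + b)*(-77 + z) (D(z, b) = (-77 + z)*(-152 + b) = (-152 + b)*(-77 + z))
(D(c, 45) + 6603) + (-46 + m(3))² = ((11704 - 152*(-156) - 77*45 + 45*(-156)) + 6603) + (-46 + 5)² = ((11704 + 23712 - 3465 - 7020) + 6603) + (-41)² = (24931 + 6603) + 1681 = 31534 + 1681 = 33215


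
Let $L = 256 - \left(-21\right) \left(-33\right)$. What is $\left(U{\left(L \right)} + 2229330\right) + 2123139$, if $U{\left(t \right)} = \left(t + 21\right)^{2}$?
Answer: $4525525$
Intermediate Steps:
$L = -437$ ($L = 256 - 693 = -437$)
$U{\left(t \right)} = \left(21 + t\right)^{2}$
$\left(U{\left(L \right)} + 2229330\right) + 2123139 = \left(\left(21 - 437\right)^{2} + 2229330\right) + 2123139 = \left(\left(-416\right)^{2} + 2229330\right) + 2123139 = \left(173056 + 2229330\right) + 2123139 = 2402386 + 2123139 = 4525525$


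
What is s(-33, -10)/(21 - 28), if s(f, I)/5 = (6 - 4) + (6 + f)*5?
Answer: 95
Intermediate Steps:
s(f, I) = 160 + 25*f (s(f, I) = 5*((6 - 4) + (6 + f)*5) = 5*(2 + (30 + 5*f)) = 5*(32 + 5*f) = 160 + 25*f)
s(-33, -10)/(21 - 28) = (160 + 25*(-33))/(21 - 28) = (160 - 825)/(-7) = -⅐*(-665) = 95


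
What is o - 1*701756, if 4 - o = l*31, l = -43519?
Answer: 647337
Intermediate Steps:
o = 1349093 (o = 4 - (-43519)*31 = 4 - 1*(-1349089) = 4 + 1349089 = 1349093)
o - 1*701756 = 1349093 - 1*701756 = 1349093 - 701756 = 647337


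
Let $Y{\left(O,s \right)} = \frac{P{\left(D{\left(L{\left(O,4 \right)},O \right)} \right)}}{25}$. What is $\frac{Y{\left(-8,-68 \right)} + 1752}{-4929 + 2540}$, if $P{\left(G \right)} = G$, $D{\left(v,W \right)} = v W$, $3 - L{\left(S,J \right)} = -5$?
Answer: $- \frac{43736}{59725} \approx -0.73229$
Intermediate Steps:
$L{\left(S,J \right)} = 8$ ($L{\left(S,J \right)} = 3 - -5 = 3 + 5 = 8$)
$D{\left(v,W \right)} = W v$
$Y{\left(O,s \right)} = \frac{8 O}{25}$ ($Y{\left(O,s \right)} = \frac{O 8}{25} = 8 O \frac{1}{25} = \frac{8 O}{25}$)
$\frac{Y{\left(-8,-68 \right)} + 1752}{-4929 + 2540} = \frac{\frac{8}{25} \left(-8\right) + 1752}{-4929 + 2540} = \frac{- \frac{64}{25} + 1752}{-2389} = \frac{43736}{25} \left(- \frac{1}{2389}\right) = - \frac{43736}{59725}$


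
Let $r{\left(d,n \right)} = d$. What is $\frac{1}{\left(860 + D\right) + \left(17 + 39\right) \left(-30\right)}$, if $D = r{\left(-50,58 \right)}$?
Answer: $- \frac{1}{870} \approx -0.0011494$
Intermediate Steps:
$D = -50$
$\frac{1}{\left(860 + D\right) + \left(17 + 39\right) \left(-30\right)} = \frac{1}{\left(860 - 50\right) + \left(17 + 39\right) \left(-30\right)} = \frac{1}{810 + 56 \left(-30\right)} = \frac{1}{810 - 1680} = \frac{1}{-870} = - \frac{1}{870}$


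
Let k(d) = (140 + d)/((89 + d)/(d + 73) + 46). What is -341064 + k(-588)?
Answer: -8250227816/24189 ≈ -3.4107e+5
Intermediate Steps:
k(d) = (140 + d)/(46 + (89 + d)/(73 + d)) (k(d) = (140 + d)/((89 + d)/(73 + d) + 46) = (140 + d)/(46 + (89 + d)/(73 + d)))
-341064 + k(-588) = -341064 + (10220 + (-588)**2 + 213*(-588))/(3447 + 47*(-588)) = -341064 + (10220 + 345744 - 125244)/(3447 - 27636) = -341064 + 230720/(-24189) = -341064 - 1/24189*230720 = -341064 - 230720/24189 = -8250227816/24189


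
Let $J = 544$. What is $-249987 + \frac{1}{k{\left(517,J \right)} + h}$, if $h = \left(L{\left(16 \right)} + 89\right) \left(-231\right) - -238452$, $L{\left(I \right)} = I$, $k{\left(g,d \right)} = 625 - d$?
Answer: $- \frac{53566714385}{214278} \approx -2.4999 \cdot 10^{5}$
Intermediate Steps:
$h = 214197$ ($h = \left(16 + 89\right) \left(-231\right) - -238452 = 105 \left(-231\right) + 238452 = -24255 + 238452 = 214197$)
$-249987 + \frac{1}{k{\left(517,J \right)} + h} = -249987 + \frac{1}{\left(625 - 544\right) + 214197} = -249987 + \frac{1}{81 + 214197} = -249987 + \frac{1}{214278} = - \frac{53566714385}{214278}$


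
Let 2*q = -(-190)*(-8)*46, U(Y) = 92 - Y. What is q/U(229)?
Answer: 34960/137 ≈ 255.18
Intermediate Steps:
q = -34960 (q = (-(-190)*(-8)*46)/2 = (-38*40*46)/2 = (-1520*46)/2 = (1/2)*(-69920) = -34960)
q/U(229) = -34960/(92 - 1*229) = -34960/(92 - 229) = -34960/(-137) = -34960*(-1/137) = 34960/137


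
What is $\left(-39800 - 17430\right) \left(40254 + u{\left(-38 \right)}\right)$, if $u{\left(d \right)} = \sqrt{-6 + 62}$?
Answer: $-2303736420 - 114460 \sqrt{14} \approx -2.3042 \cdot 10^{9}$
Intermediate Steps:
$u{\left(d \right)} = 2 \sqrt{14}$ ($u{\left(d \right)} = \sqrt{56} = 2 \sqrt{14}$)
$\left(-39800 - 17430\right) \left(40254 + u{\left(-38 \right)}\right) = \left(-39800 - 17430\right) \left(40254 + 2 \sqrt{14}\right) = - 57230 \left(40254 + 2 \sqrt{14}\right) = -2303736420 - 114460 \sqrt{14}$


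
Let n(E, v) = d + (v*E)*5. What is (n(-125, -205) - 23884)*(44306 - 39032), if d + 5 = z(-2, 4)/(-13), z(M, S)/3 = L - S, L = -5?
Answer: 7146771030/13 ≈ 5.4975e+8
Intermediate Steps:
z(M, S) = -15 - 3*S (z(M, S) = 3*(-5 - S) = -15 - 3*S)
d = -38/13 (d = -5 + (-15 - 3*4)/(-13) = -5 + (-15 - 12)*(-1/13) = -5 - 27*(-1/13) = -5 + 27/13 = -38/13 ≈ -2.9231)
n(E, v) = -38/13 + 5*E*v (n(E, v) = -38/13 + (v*E)*5 = -38/13 + (E*v)*5 = -38/13 + 5*E*v)
(n(-125, -205) - 23884)*(44306 - 39032) = ((-38/13 + 5*(-125)*(-205)) - 23884)*(44306 - 39032) = ((-38/13 + 128125) - 23884)*5274 = (1665587/13 - 23884)*5274 = (1355095/13)*5274 = 7146771030/13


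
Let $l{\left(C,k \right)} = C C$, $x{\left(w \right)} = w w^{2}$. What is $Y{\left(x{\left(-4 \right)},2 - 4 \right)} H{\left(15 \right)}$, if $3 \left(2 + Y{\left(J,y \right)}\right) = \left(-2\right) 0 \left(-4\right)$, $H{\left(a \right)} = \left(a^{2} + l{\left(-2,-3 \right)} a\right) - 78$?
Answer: $-414$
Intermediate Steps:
$x{\left(w \right)} = w^{3}$
$l{\left(C,k \right)} = C^{2}$
$H{\left(a \right)} = -78 + a^{2} + 4 a$ ($H{\left(a \right)} = \left(a^{2} + \left(-2\right)^{2} a\right) - 78 = \left(a^{2} + 4 a\right) - 78 = -78 + a^{2} + 4 a$)
$Y{\left(J,y \right)} = -2$ ($Y{\left(J,y \right)} = -2 + \frac{\left(-2\right) 0 \left(-4\right)}{3} = -2 + \frac{0 \left(-4\right)}{3} = -2 + \frac{1}{3} \cdot 0 = -2 + 0 = -2$)
$Y{\left(x{\left(-4 \right)},2 - 4 \right)} H{\left(15 \right)} = - 2 \left(-78 + 15^{2} + 4 \cdot 15\right) = - 2 \left(-78 + 225 + 60\right) = \left(-2\right) 207 = -414$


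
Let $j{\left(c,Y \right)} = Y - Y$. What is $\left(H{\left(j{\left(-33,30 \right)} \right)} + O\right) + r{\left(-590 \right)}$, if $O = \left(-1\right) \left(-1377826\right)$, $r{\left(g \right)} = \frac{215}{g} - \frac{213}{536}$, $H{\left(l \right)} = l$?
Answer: $\frac{43572345333}{31624} \approx 1.3778 \cdot 10^{6}$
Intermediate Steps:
$j{\left(c,Y \right)} = 0$
$r{\left(g \right)} = - \frac{213}{536} + \frac{215}{g}$ ($r{\left(g \right)} = \frac{215}{g} - \frac{213}{536} = - \frac{213}{536} + \frac{215}{g}$)
$O = 1377826$
$\left(H{\left(j{\left(-33,30 \right)} \right)} + O\right) + r{\left(-590 \right)} = \left(0 + 1377826\right) - \left(\frac{213}{536} - \frac{215}{-590}\right) = 1377826 + \left(- \frac{213}{536} + 215 \left(- \frac{1}{590}\right)\right) = 1377826 - \frac{24091}{31624} = \frac{43572345333}{31624}$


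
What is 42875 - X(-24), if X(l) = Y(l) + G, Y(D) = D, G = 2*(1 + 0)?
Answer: 42897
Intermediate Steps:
G = 2 (G = 2*1 = 2)
X(l) = 2 + l (X(l) = l + 2 = 2 + l)
42875 - X(-24) = 42875 - (2 - 24) = 42875 - 1*(-22) = 42875 + 22 = 42897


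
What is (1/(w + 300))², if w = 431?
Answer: 1/534361 ≈ 1.8714e-6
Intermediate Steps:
(1/(w + 300))² = (1/(431 + 300))² = (1/731)² = 1/534361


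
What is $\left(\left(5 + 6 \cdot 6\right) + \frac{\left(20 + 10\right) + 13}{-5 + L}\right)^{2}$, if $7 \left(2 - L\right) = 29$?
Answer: $\frac{3059001}{2500} \approx 1223.6$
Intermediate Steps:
$L = - \frac{15}{7}$ ($L = 2 - \frac{29}{7} = - \frac{15}{7} \approx -2.1429$)
$\left(\left(5 + 6 \cdot 6\right) + \frac{\left(20 + 10\right) + 13}{-5 + L}\right)^{2} = \left(\left(5 + 6 \cdot 6\right) + \frac{\left(20 + 10\right) + 13}{-5 - \frac{15}{7}}\right)^{2} = \left(\left(5 + 36\right) + \frac{30 + 13}{- \frac{50}{7}}\right)^{2} = \left(41 + 43 \left(- \frac{7}{50}\right)\right)^{2} = \left(41 - \frac{301}{50}\right)^{2} = \left(\frac{1749}{50}\right)^{2} = \frac{3059001}{2500}$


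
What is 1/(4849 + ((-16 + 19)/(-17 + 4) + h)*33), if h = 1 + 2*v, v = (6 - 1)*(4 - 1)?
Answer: 13/76237 ≈ 0.00017052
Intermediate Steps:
v = 15 (v = 5*3 = 15)
h = 31 (h = 1 + 2*15 = 1 + 30 = 31)
1/(4849 + ((-16 + 19)/(-17 + 4) + h)*33) = 1/(4849 + ((-16 + 19)/(-17 + 4) + 31)*33) = 1/(4849 + (3/(-13) + 31)*33) = 1/(4849 + (3*(-1/13) + 31)*33) = 1/(4849 + (-3/13 + 31)*33) = 1/(4849 + (400/13)*33) = 1/(4849 + 13200/13) = 1/(76237/13) = 13/76237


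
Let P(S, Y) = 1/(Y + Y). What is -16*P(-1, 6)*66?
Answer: -88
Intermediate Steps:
P(S, Y) = 1/(2*Y)
-16*P(-1, 6)*66 = -8/6*66 = -16*1/12*66 = -4/3*66 = -88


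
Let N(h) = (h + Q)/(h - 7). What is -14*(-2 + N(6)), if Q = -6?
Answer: 28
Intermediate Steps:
N(h) = (-6 + h)/(-7 + h) (N(h) = (h - 6)/(h - 7) = (-6 + h)/(-7 + h))
-14*(-2 + N(6)) = -14*(-2 + (-6 + 6)/(-7 + 6)) = -14*(-2 + 0/(-1)) = -14*(-2 - 1*0) = -14*(-2 + 0) = -14*(-2) = 28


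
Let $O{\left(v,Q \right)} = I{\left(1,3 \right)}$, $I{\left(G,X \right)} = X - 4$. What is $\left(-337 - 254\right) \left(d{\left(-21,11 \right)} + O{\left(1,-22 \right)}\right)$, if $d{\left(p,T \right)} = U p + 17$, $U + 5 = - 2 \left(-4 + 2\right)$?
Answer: $-21867$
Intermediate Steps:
$I{\left(G,X \right)} = -4 + X$
$U = -1$ ($U = -5 - 2 \left(-4 + 2\right) = -5 - -4 = -5 + 4 = -1$)
$O{\left(v,Q \right)} = -1$ ($O{\left(v,Q \right)} = -4 + 3 = -1$)
$d{\left(p,T \right)} = 17 - p$ ($d{\left(p,T \right)} = - p + 17 = 17 - p$)
$\left(-337 - 254\right) \left(d{\left(-21,11 \right)} + O{\left(1,-22 \right)}\right) = \left(-337 - 254\right) \left(\left(17 - -21\right) - 1\right) = - 591 \left(\left(17 + 21\right) - 1\right) = - 591 \left(38 - 1\right) = \left(-591\right) 37 = -21867$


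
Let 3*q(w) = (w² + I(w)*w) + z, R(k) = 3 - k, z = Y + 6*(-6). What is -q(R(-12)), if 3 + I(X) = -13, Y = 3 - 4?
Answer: 52/3 ≈ 17.333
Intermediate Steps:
Y = -1
I(X) = -16 (I(X) = -3 - 13 = -16)
z = -37 (z = -1 + 6*(-6) = -1 - 36 = -37)
q(w) = -37/3 - 16*w/3 + w²/3 (q(w) = ((w² - 16*w) - 37)/3 = (-37 + w² - 16*w)/3 = -37/3 - 16*w/3 + w²/3)
-q(R(-12)) = -(-37/3 - 16*(3 - 1*(-12))/3 + (3 - 1*(-12))²/3) = -(-37/3 - 16*(3 + 12)/3 + (3 + 12)²/3) = -(-37/3 - 16/3*15 + (⅓)*15²) = -(-37/3 - 80 + (⅓)*225) = -(-37/3 - 80 + 75) = -1*(-52/3) = 52/3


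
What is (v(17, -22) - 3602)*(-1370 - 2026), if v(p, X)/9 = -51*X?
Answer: -22060416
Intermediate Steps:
v(p, X) = -459*X (v(p, X) = 9*(-51*X) = -459*X)
(v(17, -22) - 3602)*(-1370 - 2026) = (-459*(-22) - 3602)*(-1370 - 2026) = (10098 - 3602)*(-3396) = 6496*(-3396) = -22060416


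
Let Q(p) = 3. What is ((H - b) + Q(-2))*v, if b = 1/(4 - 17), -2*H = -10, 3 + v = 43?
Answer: 4200/13 ≈ 323.08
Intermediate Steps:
v = 40 (v = -3 + 43 = 40)
H = 5 (H = -1/2*(-10) = 5)
b = -1/13 (b = 1/(-13) = -1/13 ≈ -0.076923)
((H - b) + Q(-2))*v = ((5 - 1*(-1/13)) + 3)*40 = ((5 + 1/13) + 3)*40 = (66/13 + 3)*40 = (105/13)*40 = 4200/13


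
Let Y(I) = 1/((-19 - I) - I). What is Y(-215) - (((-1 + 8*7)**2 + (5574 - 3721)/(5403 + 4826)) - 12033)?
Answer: 37869952598/4204119 ≈ 9007.8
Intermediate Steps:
Y(I) = 1/(-19 - 2*I)
Y(-215) - (((-1 + 8*7)**2 + (5574 - 3721)/(5403 + 4826)) - 12033) = -1/(19 + 2*(-215)) - (((-1 + 8*7)**2 + (5574 - 3721)/(5403 + 4826)) - 12033) = -1/(19 - 430) - (((-1 + 56)**2 + 1853/10229) - 12033) = -1/(-411) - ((55**2 + 1853*(1/10229)) - 12033) = -1*(-1/411) - ((3025 + 1853/10229) - 12033) = 1/411 - (30944578/10229 - 12033) = 1/411 - 1*(-92140979/10229) = 1/411 + 92140979/10229 = 37869952598/4204119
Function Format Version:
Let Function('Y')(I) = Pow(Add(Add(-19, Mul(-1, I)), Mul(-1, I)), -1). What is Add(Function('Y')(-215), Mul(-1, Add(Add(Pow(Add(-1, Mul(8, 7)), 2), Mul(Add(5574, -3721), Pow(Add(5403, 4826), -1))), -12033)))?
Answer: Rational(37869952598, 4204119) ≈ 9007.8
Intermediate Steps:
Function('Y')(I) = Pow(Add(-19, Mul(-2, I)), -1)
Add(Function('Y')(-215), Mul(-1, Add(Add(Pow(Add(-1, Mul(8, 7)), 2), Mul(Add(5574, -3721), Pow(Add(5403, 4826), -1))), -12033))) = Add(Mul(-1, Pow(Add(19, Mul(2, -215)), -1)), Mul(-1, Add(Add(Pow(Add(-1, Mul(8, 7)), 2), Mul(Add(5574, -3721), Pow(Add(5403, 4826), -1))), -12033))) = Add(Mul(-1, Pow(Add(19, -430), -1)), Mul(-1, Add(Add(Pow(Add(-1, 56), 2), Mul(1853, Pow(10229, -1))), -12033))) = Add(Mul(-1, Pow(-411, -1)), Mul(-1, Add(Add(Pow(55, 2), Mul(1853, Rational(1, 10229))), -12033))) = Add(Mul(-1, Rational(-1, 411)), Mul(-1, Add(Add(3025, Rational(1853, 10229)), -12033))) = Add(Rational(1, 411), Mul(-1, Add(Rational(30944578, 10229), -12033))) = Add(Rational(1, 411), Mul(-1, Rational(-92140979, 10229))) = Add(Rational(1, 411), Rational(92140979, 10229)) = Rational(37869952598, 4204119)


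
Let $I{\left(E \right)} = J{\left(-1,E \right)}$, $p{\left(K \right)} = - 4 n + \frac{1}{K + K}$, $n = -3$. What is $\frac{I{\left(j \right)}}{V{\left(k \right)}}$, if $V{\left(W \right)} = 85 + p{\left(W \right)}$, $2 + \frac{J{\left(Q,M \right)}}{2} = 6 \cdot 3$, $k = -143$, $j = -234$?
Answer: $\frac{9152}{27741} \approx 0.32991$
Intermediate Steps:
$J{\left(Q,M \right)} = 32$ ($J{\left(Q,M \right)} = -4 + 2 \cdot 6 \cdot 3 = -4 + 2 \cdot 18 = -4 + 36 = 32$)
$p{\left(K \right)} = 12 + \frac{1}{2 K}$ ($p{\left(K \right)} = \left(-4\right) \left(-3\right) + \frac{1}{K + K} = 12 + \frac{1}{2 K}$)
$I{\left(E \right)} = 32$
$V{\left(W \right)} = 97 + \frac{1}{2 W}$ ($V{\left(W \right)} = 85 + \left(12 + \frac{1}{2 W}\right) = 97 + \frac{1}{2 W}$)
$\frac{I{\left(j \right)}}{V{\left(k \right)}} = \frac{32}{97 + \frac{1}{2 \left(-143\right)}} = \frac{32}{97 + \frac{1}{2} \left(- \frac{1}{143}\right)} = \frac{32}{97 - \frac{1}{286}} = \frac{32}{\frac{27741}{286}} = 32 \cdot \frac{286}{27741} = \frac{9152}{27741}$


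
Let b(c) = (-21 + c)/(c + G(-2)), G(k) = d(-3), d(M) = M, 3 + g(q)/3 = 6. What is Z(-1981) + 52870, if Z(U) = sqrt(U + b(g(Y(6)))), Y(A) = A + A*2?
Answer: 52870 + I*sqrt(1983) ≈ 52870.0 + 44.531*I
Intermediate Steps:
Y(A) = 3*A (Y(A) = A + 2*A = 3*A)
g(q) = 9 (g(q) = -9 + 3*6 = -9 + 18 = 9)
G(k) = -3
b(c) = (-21 + c)/(-3 + c) (b(c) = (-21 + c)/(c - 3) = (-21 + c)/(-3 + c))
Z(U) = sqrt(-2 + U) (Z(U) = sqrt(U + (-21 + 9)/(-3 + 9)) = sqrt(U - 12/6) = sqrt(U + (1/6)*(-12)) = sqrt(U - 2) = sqrt(-2 + U))
Z(-1981) + 52870 = sqrt(-2 - 1981) + 52870 = sqrt(-1983) + 52870 = I*sqrt(1983) + 52870 = 52870 + I*sqrt(1983)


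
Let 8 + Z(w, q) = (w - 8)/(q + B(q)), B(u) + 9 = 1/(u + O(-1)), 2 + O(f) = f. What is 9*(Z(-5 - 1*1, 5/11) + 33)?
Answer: 658233/2753 ≈ 239.10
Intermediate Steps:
O(f) = -2 + f
B(u) = -9 + 1/(-3 + u) (B(u) = -9 + 1/(u + (-2 - 1)) = -9 + 1/(u - 3) = -9 + 1/(-3 + u))
Z(w, q) = -8 + (-8 + w)/(q + (28 - 9*q)/(-3 + q)) (Z(w, q) = -8 + (w - 8)/(q + (28 - 9*q)/(-3 + q)) = -8 + (-8 + w)/(q + (28 - 9*q)/(-3 + q)))
9*(Z(-5 - 1*1, 5/11) + 33) = 9*((-224 + 72*(5/11) - (-3 + 5/11)*(8 - (-5 - 1*1) + 8*(5/11)))/(28 - 45/11 + (5/11)*(-3 + 5/11)) + 33) = 9*((-224 + 72*(5*(1/11)) - (-3 + 5*(1/11))*(8 - (-5 - 1) + 8*(5*(1/11))))/(28 - 45/11 + (5*(1/11))*(-3 + 5*(1/11))) + 33) = 9*((-224 + 72*(5/11) - (-3 + 5/11)*(8 - 1*(-6) + 8*(5/11)))/(28 - 9*5/11 + 5*(-3 + 5/11)/11) + 33) = 9*((-224 + 360/11 - 1*(-28/11)*(8 + 6 + 40/11))/(28 - 45/11 + (5/11)*(-28/11)) + 33) = 9*((-224 + 360/11 - 1*(-28/11)*194/11)/(28 - 45/11 - 140/121) + 33) = 9*((-224 + 360/11 + 5432/121)/(2753/121) + 33) = 9*((121/2753)*(-17712/121) + 33) = 9*(-17712/2753 + 33) = 9*(73137/2753) = 658233/2753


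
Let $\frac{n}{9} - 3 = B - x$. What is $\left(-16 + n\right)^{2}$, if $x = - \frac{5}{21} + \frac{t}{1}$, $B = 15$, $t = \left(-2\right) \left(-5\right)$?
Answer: $\frac{165649}{49} \approx 3380.6$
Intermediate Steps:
$t = 10$
$x = \frac{205}{21}$ ($x = - \frac{5}{21} + \frac{10}{1} = \left(-5\right) \frac{1}{21} + 10 \cdot 1 = - \frac{5}{21} + 10 = \frac{205}{21} \approx 9.7619$)
$n = \frac{519}{7}$ ($n = 27 + 9 \left(15 - \frac{205}{21}\right) = 27 + 9 \cdot \frac{110}{21} = 27 + \frac{330}{7} = \frac{519}{7} \approx 74.143$)
$\left(-16 + n\right)^{2} = \left(-16 + \frac{519}{7}\right)^{2} = \left(\frac{407}{7}\right)^{2} = \frac{165649}{49}$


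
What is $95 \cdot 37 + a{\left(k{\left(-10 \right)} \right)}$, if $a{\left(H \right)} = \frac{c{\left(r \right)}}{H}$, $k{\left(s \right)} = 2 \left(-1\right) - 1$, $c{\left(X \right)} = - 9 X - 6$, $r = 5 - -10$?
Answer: $3562$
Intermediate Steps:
$r = 15$ ($r = 5 + 10 = 15$)
$c{\left(X \right)} = -6 - 9 X$
$k{\left(s \right)} = -3$ ($k{\left(s \right)} = -2 - 1 = -3$)
$a{\left(H \right)} = - \frac{141}{H}$ ($a{\left(H \right)} = \frac{-6 - 135}{H} = - \frac{141}{H}$)
$95 \cdot 37 + a{\left(k{\left(-10 \right)} \right)} = 95 \cdot 37 - \frac{141}{-3} = 3515 - -47 = 3515 + 47 = 3562$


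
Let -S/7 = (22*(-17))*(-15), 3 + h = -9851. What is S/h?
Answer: 19635/4927 ≈ 3.9852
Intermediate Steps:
h = -9854 (h = -3 - 9851 = -9854)
S = -39270 (S = -7*22*(-17)*(-15) = -(-2618)*(-15) = -7*5610 = -39270)
S/h = -39270/(-9854) = -39270*(-1/9854) = 19635/4927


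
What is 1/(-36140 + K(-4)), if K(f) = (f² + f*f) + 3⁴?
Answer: -1/36027 ≈ -2.7757e-5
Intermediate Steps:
K(f) = 81 + 2*f² (K(f) = (f² + f²) + 81 = 2*f² + 81 = 81 + 2*f²)
1/(-36140 + K(-4)) = 1/(-36140 + (81 + 2*(-4)²)) = 1/(-36140 + (81 + 2*16)) = 1/(-36140 + (81 + 32)) = 1/(-36140 + 113) = 1/(-36027) = -1/36027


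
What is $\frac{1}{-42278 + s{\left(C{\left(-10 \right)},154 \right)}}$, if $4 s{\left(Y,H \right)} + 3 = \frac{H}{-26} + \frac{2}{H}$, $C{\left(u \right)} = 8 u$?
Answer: $- \frac{4004}{169290031} \approx -2.3652 \cdot 10^{-5}$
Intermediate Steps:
$s{\left(Y,H \right)} = - \frac{3}{4} + \frac{1}{2 H} - \frac{H}{104}$ ($s{\left(Y,H \right)} = - \frac{3}{4} + \frac{\frac{H}{-26} + \frac{2}{H}}{4} = - \frac{3}{4} + \frac{H \left(- \frac{1}{26}\right) + \frac{2}{H}}{4} = - \frac{3}{4} + \frac{- \frac{H}{26} + \frac{2}{H}}{4} = - \frac{3}{4} + \frac{\frac{2}{H} - \frac{H}{26}}{4} = - \frac{3}{4} - \left(- \frac{1}{2 H} + \frac{H}{104}\right) = - \frac{3}{4} + \frac{1}{2 H} - \frac{H}{104}$)
$\frac{1}{-42278 + s{\left(C{\left(-10 \right)},154 \right)}} = \frac{1}{-42278 + \frac{52 - 154 \left(78 + 154\right)}{104 \cdot 154}} = \frac{1}{-42278 + \frac{1}{104} \cdot \frac{1}{154} \left(52 - 154 \cdot 232\right)} = \frac{1}{-42278 + \frac{1}{104} \cdot \frac{1}{154} \left(52 - 35728\right)} = \frac{1}{-42278 + \frac{1}{104} \cdot \frac{1}{154} \left(-35676\right)} = \frac{1}{-42278 - \frac{8919}{4004}} = \frac{1}{- \frac{169290031}{4004}} = - \frac{4004}{169290031}$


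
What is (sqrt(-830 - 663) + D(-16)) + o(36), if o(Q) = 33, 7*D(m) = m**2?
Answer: 487/7 + I*sqrt(1493) ≈ 69.571 + 38.639*I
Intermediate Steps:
D(m) = m**2/7
(sqrt(-830 - 663) + D(-16)) + o(36) = (sqrt(-830 - 663) + (1/7)*(-16)**2) + 33 = (sqrt(-1493) + (1/7)*256) + 33 = (I*sqrt(1493) + 256/7) + 33 = (256/7 + I*sqrt(1493)) + 33 = 487/7 + I*sqrt(1493)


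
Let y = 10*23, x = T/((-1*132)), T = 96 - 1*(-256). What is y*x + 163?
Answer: -1351/3 ≈ -450.33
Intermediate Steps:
T = 352 (T = 96 + 256 = 352)
x = -8/3 (x = 352/((-1*132)) = 352/(-132) = 352*(-1/132) = -8/3 ≈ -2.6667)
y = 230
y*x + 163 = 230*(-8/3) + 163 = -1840/3 + 163 = -1351/3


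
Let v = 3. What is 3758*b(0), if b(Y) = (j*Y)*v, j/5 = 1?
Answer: 0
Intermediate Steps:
j = 5 (j = 5*1 = 5)
b(Y) = 15*Y (b(Y) = (5*Y)*3 = 15*Y)
3758*b(0) = 3758*(15*0) = 3758*0 = 0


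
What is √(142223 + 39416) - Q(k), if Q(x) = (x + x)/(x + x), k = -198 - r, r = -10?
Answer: -1 + √181639 ≈ 425.19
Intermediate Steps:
k = -188 (k = -198 - 1*(-10) = -198 + 10 = -188)
Q(x) = 1 (Q(x) = (2*x)/((2*x)) = (2*x)*(1/(2*x)) = 1)
√(142223 + 39416) - Q(k) = √(142223 + 39416) - 1*1 = √181639 - 1 = -1 + √181639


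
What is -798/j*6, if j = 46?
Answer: -2394/23 ≈ -104.09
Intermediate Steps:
-798/j*6 = -798/46*6 = -19*21/23*6 = -399/23*6 = -2394/23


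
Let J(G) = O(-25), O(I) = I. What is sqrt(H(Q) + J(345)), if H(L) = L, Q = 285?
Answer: 2*sqrt(65) ≈ 16.125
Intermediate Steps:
J(G) = -25
sqrt(H(Q) + J(345)) = sqrt(285 - 25) = sqrt(260) = 2*sqrt(65)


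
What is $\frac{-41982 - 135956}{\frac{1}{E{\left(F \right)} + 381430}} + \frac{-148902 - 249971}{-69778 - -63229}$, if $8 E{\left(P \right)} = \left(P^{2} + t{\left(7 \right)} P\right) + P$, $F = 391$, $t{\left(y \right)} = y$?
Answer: $- \frac{1868845756904977}{26196} \approx -7.1341 \cdot 10^{10}$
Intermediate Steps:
$E{\left(P \right)} = P + \frac{P^{2}}{8}$ ($E{\left(P \right)} = \frac{\left(P^{2} + 7 P\right) + P}{8} = \frac{P^{2} + 8 P}{8} = P + \frac{P^{2}}{8}$)
$\frac{-41982 - 135956}{\frac{1}{E{\left(F \right)} + 381430}} + \frac{-148902 - 249971}{-69778 - -63229} = \frac{-41982 - 135956}{\frac{1}{\frac{1}{8} \cdot 391 \left(8 + 391\right) + 381430}} + \frac{-148902 - 249971}{-69778 - -63229} = \frac{-41982 - 135956}{\frac{1}{\frac{1}{8} \cdot 391 \cdot 399 + 381430}} + \frac{-148902 - 249971}{-69778 + 63229} = - \frac{177938}{\frac{1}{\frac{156009}{8} + 381430}} - \frac{398873}{-6549} = - \frac{177938}{\frac{1}{\frac{3207449}{8}}} - - \frac{398873}{6549} = - \frac{177938}{\frac{8}{3207449}} + \frac{398873}{6549} = \left(-177938\right) \frac{3207449}{8} + \frac{398873}{6549} = - \frac{285363530081}{4} + \frac{398873}{6549} = - \frac{1868845756904977}{26196}$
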